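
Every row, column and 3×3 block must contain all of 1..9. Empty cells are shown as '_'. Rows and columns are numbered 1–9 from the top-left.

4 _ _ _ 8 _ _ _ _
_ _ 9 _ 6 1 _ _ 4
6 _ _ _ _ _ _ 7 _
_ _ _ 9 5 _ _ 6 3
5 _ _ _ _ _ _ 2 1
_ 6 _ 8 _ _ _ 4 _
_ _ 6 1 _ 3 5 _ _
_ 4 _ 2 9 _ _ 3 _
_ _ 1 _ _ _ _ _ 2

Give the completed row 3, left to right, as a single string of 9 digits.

r6c9 = 5 (hidden single in row 6).
r7c5 = 4 (hidden single in row 7).
r9c5 = 7 (sole candidate).
r5c5 = 3 (sole candidate).
r3c5 = 2: row 3 has {6,7}; col 5 has {3,4,5,6,7,8,9}; box has {1,6,8} → only 2 remains.
r6c5 = 1 (sole candidate).
r8c7 = 1 (hidden single in row 8).
r3c2 = 1: in row 3, 1 can only go here (every other open cell in that row sees a 1).
r1c8 = 1 (hidden single in row 1).
r4c1 = 1 (hidden single in row 4).
r9c7 = 4 (hidden single in row 9).
r1c7 = 6 (hidden single in column 7).
r1c9 = 9 (sole candidate).
r3c9 = 8: row 3 has {1,2,6,7}; col 9 has {1,2,3,4,5,9}; box has {1,4,6,7,9} → only 8 remains.
r7c9 = 7 (sole candidate).
r8c9 = 6 (sole candidate).
r2c8 = 5 (sole candidate).
r3c7 = 3: row 3 has {1,2,6,7,8}; col 7 has {1,4,5,6}; box has {1,4,5,6,7,8,9} → only 3 remains.
r2c7 = 2 (sole candidate).
r3c3 = 5: row 3 has {1,2,3,6,7,8}; col 3 has {1,6,9}; box has {1,4,6,9} → only 5 remains.
r3c4 = 4: row 3 has {1,2,3,5,6,7,8}; col 4 has {1,2,8,9}; box has {1,2,6,8} → only 4 remains.
r3c6 = 9: row 3 has {1,2,3,4,5,6,7,8}; col 6 has {1,3}; box has {1,2,4,6,8} → only 9 remains.

615429378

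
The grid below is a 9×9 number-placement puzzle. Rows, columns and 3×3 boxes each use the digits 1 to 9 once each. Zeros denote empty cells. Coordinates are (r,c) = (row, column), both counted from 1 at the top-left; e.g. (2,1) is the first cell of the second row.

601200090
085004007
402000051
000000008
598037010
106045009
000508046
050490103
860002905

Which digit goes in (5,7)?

4

(1,6) = 3: row 1 has {1,2,6,9}; col 6 has {2,4,5,7,8}; box has {2,4} → only 3 remains.
(1,9) = 4: row 1 has {1,2,3,6,9}; col 9 has {1,3,5,6,7,8,9}; box has {1,5,7,9} → only 4 remains.
(5,4) = 6: row 5 has {1,3,5,7,8,9}; col 4 has {2,4,5}; box has {3,4,5,7} → only 6 remains.
(5,9) = 2: row 5 has {1,3,5,6,7,8,9}; col 9 has {1,3,4,5,6,7,8,9}; box has {1,8,9} → only 2 remains.
(6,4) = 8: row 6 has {1,4,5,6,9}; col 4 has {2,4,5,6}; box has {3,4,5,6,7} → only 8 remains.
(8,3) = 7: row 8 has {1,3,4,5,9}; col 3 has {1,2,5,6,8}; box has {5,6,8} → only 7 remains.
(8,6) = 6: row 8 has {1,3,4,5,7,9}; col 6 has {2,3,4,5,7,8}; box has {2,4,5,8,9} → only 6 remains.
(9,8) = 7: row 9 has {2,5,6,8,9}; col 8 has {1,4,5,9}; box has {1,3,4,5,6,9} → only 7 remains.
(1,2) = 7: row 1 has {1,2,3,4,6,9}; col 2 has {5,6,8,9}; box has {1,2,4,5,6,8} → only 7 remains.
(1,7) = 8: row 1 has {1,2,3,4,6,7,9}; col 7 has {1,9}; box has {1,4,5,7,9} → only 8 remains.
(3,2) = 3: row 3 has {1,2,4,5}; col 2 has {5,6,7,8,9}; box has {1,2,4,5,6,7,8} → only 3 remains.
(3,6) = 9: row 3 has {1,2,3,4,5}; col 6 has {2,3,4,5,6,7,8}; box has {2,3,4} → only 9 remains.
(3,7) = 6: row 3 has {1,2,3,4,5,9}; col 7 has {1,8,9}; box has {1,4,5,7,8,9} → only 6 remains.
(4,6) = 1: row 4 has {8}; col 6 has {2,3,4,5,6,7,8,9}; box has {3,4,5,6,7,8} → only 1 remains.
(5,7) = 4: row 5 has {1,2,3,5,6,7,8,9}; col 7 has {1,6,8,9}; box has {1,2,8,9} → only 4 remains.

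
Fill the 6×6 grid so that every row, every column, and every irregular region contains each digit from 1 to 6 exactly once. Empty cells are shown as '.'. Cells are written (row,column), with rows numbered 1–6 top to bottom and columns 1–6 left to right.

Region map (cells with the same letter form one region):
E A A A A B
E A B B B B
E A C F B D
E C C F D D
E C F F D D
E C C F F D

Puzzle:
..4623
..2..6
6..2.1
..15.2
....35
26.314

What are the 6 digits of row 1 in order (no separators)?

514623

(4,5) = 6: row 4 has {1,2,5}; col 5 has {1,2,3}; region has {1,2,3,4,5} → only 6 remains.
(5,3) = 6: row 5 has {3,5}; col 3 has {1,2,4}; region has {1,2,3,5} → only 6 remains.
(5,4) = 4: row 5 has {3,5,6}; col 4 has {2,3,5,6}; region has {1,2,3,5,6} → only 4 remains.
(6,3) = 5: row 6 has {1,2,3,4,6}; col 3 has {1,2,4,6}; region has {1,6} → only 5 remains.
(2,4) = 1: row 2 has {2,6}; col 4 has {2,3,4,5,6}; region has {2,3,6} → only 1 remains.
(3,3) = 3: row 3 has {1,2,6}; col 3 has {1,2,4,5,6}; region has {1,5,6} → only 3 remains.
(4,2) = 4: row 4 has {1,2,5,6}; col 2 has {6}; region has {1,3,5,6} → only 4 remains.
(5,1) = 1: row 5 has {3,4,5,6}; col 1 has {2,6}; region has {2,6} → only 1 remains.
(5,2) = 2: row 5 has {1,3,4,5,6}; col 2 has {4,6}; region has {1,3,4,5,6} → only 2 remains.
(1,1) = 5: row 1 has {2,3,4,6}; col 1 has {1,2,6}; region has {1,2,6} → only 5 remains.
(1,2) = 1: row 1 has {2,3,4,5,6}; col 2 has {2,4,6}; region has {2,4,6} → only 1 remains.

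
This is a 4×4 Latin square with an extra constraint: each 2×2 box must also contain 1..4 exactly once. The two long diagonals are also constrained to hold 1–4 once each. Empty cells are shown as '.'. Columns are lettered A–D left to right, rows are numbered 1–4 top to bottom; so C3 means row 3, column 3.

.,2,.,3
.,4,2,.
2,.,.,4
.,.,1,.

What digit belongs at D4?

2

A1 = 1: row 1 has {2,3}; col 1 has {2}; box has {2,4}; main diagonal has {4} → only 1 remains.
C1 = 4: row 1 has {1,2,3}; col 3 has {1,2}; box has {2,3} → only 4 remains.
A2 = 3: row 2 has {2,4}; col 1 has {1,2}; box has {1,2,4} → only 3 remains.
D2 = 1: row 2 has {2,3,4}; col 4 has {3,4}; box has {2,3,4} → only 1 remains.
B3 = 1: row 3 has {2,4}; col 2 has {2,4}; box has {2}; anti-diagonal has {2,3} → only 1 remains.
C3 = 3: row 3 has {1,2,4}; col 3 has {1,2,4}; box has {1,4}; main diagonal has {1,4} → only 3 remains.
A4 = 4: row 4 has {1}; col 1 has {1,2,3}; box has {1,2}; anti-diagonal has {1,2,3} → only 4 remains.
B4 = 3: row 4 has {1,4}; col 2 has {1,2,4}; box has {1,2,4} → only 3 remains.
D4 = 2: row 4 has {1,3,4}; col 4 has {1,3,4}; box has {1,3,4}; main diagonal has {1,3,4} → only 2 remains.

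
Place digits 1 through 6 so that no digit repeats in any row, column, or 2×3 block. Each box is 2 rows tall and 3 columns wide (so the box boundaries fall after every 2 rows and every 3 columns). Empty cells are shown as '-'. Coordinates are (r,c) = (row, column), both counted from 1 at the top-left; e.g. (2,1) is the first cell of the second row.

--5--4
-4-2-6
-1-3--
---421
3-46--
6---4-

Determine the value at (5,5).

1

(1,4) = 1: row 1 has {4,5}; col 4 has {2,3,4,6}; box has {2,4,6} → only 1 remains.
(1,5) = 3: row 1 has {1,4,5}; col 5 has {2,4}; box has {1,2,4,6} → only 3 remains.
(2,1) = 1: row 2 has {2,4,6}; col 1 has {3,6}; box has {4,5} → only 1 remains.
(2,3) = 3: row 2 has {1,2,4,6}; col 3 has {4,5}; box has {1,4,5} → only 3 remains.
(2,5) = 5: row 2 has {1,2,3,4,6}; col 5 has {2,3,4}; box has {1,2,3,4,6} → only 5 remains.
(3,5) = 6: row 3 has {1,3}; col 5 has {2,3,4,5}; box has {1,2,3,4} → only 6 remains.
(3,6) = 5: row 3 has {1,3,6}; col 6 has {1,4,6}; box has {1,2,3,4,6} → only 5 remains.
(4,1) = 5: row 4 has {1,2,4}; col 1 has {1,3,6}; box has {1} → only 5 remains.
(4,3) = 6: row 4 has {1,2,4,5}; col 3 has {3,4,5}; box has {1,5} → only 6 remains.
(5,5) = 1: row 5 has {3,4,6}; col 5 has {2,3,4,5,6}; box has {4,6} → only 1 remains.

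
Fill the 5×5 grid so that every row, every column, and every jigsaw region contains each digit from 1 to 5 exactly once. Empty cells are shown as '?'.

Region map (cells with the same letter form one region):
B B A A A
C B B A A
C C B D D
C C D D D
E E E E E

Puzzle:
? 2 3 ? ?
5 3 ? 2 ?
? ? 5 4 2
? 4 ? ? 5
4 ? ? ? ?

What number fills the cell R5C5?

R1C1 = 1 (sole candidate).
R1C4 = 5 (sole candidate).
R1C5 = 4 (sole candidate).
R2C3 = 4 (sole candidate).
R2C5 = 1 (sole candidate).
R3C1 = 3 (sole candidate).
R3C2 = 1 (sole candidate).
R4C1 = 2 (sole candidate).
R4C3 = 1 (sole candidate).
R4C4 = 3 (sole candidate).
R5C2 = 5 (sole candidate).
R5C3 = 2 (sole candidate).
R5C4 = 1 (sole candidate).
R5C5 = 3: row 5 has {1,2,4,5}; col 5 has {1,2,4,5}; region has {1,2,4,5} → only 3 remains.

3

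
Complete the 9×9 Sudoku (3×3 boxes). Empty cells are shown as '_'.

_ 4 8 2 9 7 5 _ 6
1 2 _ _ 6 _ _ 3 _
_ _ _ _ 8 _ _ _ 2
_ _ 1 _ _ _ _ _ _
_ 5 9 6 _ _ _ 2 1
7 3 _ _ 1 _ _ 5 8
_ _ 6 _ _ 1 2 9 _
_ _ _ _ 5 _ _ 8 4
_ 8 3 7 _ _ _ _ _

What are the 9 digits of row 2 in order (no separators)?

127465839

r1c1 = 3 (sole candidate).
r1c8 = 1 (sole candidate).
r4c2 = 6 (sole candidate).
r7c2 = 7 (sole candidate).
r8c3 = 2 (sole candidate).
r9c8 = 6 (sole candidate).
r9c9 = 5 (sole candidate).
r3c2 = 9 (sole candidate).
r6c3 = 4 (sole candidate).
r6c4 = 9 (sole candidate).
r6c6 = 2 (sole candidate).
r6c7 = 6 (sole candidate).
r7c9 = 3 (sole candidate).
r8c1 = 9 (sole candidate).
r8c2 = 1 (sole candidate).
r8c4 = 3 (sole candidate).
r8c6 = 6 (sole candidate).
r8c7 = 7 (sole candidate).
r9c1 = 4 (sole candidate).
r9c5 = 2 (sole candidate).
r9c6 = 9 (sole candidate).
r9c7 = 1 (sole candidate).
r3c7 = 4 (sole candidate).
r3c8 = 7 (sole candidate).
r4c8 = 4 (sole candidate).
r5c1 = 8 (sole candidate).
r5c7 = 3 (sole candidate).
r7c1 = 5 (sole candidate).
r7c5 = 4 (sole candidate).
r2c9 = 9: row 2 has {1,2,3,6}; col 9 has {1,2,3,4,5,6,8}; box has {1,2,3,4,5,6,7} → only 9 remains.
r3c1 = 6 (sole candidate).
r3c3 = 5 (sole candidate).
r3c4 = 1 (sole candidate).
r3c6 = 3 (sole candidate).
r4c1 = 2 (sole candidate).
r4c7 = 9 (sole candidate).
r4c9 = 7 (sole candidate).
r5c5 = 7 (sole candidate).
r5c6 = 4 (sole candidate).
r7c4 = 8 (sole candidate).
r2c3 = 7: row 2 has {1,2,3,6,9}; col 3 has {1,2,3,4,5,6,8,9}; box has {1,2,3,4,5,6,8,9} → only 7 remains.
r2c6 = 5: row 2 has {1,2,3,6,7,9}; col 6 has {1,2,3,4,6,7,9}; box has {1,2,3,6,7,8,9} → only 5 remains.
r2c7 = 8: row 2 has {1,2,3,5,6,7,9}; col 7 has {1,2,3,4,5,6,7,9}; box has {1,2,3,4,5,6,7,9} → only 8 remains.
r4c4 = 5 (sole candidate).
r4c5 = 3 (sole candidate).
r4c6 = 8 (sole candidate).
r2c4 = 4: row 2 has {1,2,3,5,6,7,8,9}; col 4 has {1,2,3,5,6,7,8,9}; box has {1,2,3,5,6,7,8,9} → only 4 remains.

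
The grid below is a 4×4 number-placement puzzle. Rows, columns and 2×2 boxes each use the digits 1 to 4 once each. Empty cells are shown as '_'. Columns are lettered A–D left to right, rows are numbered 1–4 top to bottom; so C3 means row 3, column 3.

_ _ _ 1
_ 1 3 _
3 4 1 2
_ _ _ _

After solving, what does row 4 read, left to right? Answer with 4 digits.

1243

D2 = 4: row 2 has {1,3}; col 4 has {1,2}; box has {1,3} → only 4 remains.
B4 = 2: row 4 has {}; col 2 has {1,4}; box has {3,4} → only 2 remains.
C4 = 4: row 4 has {2}; col 3 has {1,3}; box has {1,2} → only 4 remains.
D4 = 3: row 4 has {2,4}; col 4 has {1,2,4}; box has {1,2,4} → only 3 remains.
B1 = 3: row 1 has {1}; col 2 has {1,2,4}; box has {1} → only 3 remains.
C1 = 2: row 1 has {1,3}; col 3 has {1,3,4}; box has {1,3,4} → only 2 remains.
A2 = 2: row 2 has {1,3,4}; col 1 has {3}; box has {1,3} → only 2 remains.
A4 = 1: row 4 has {2,3,4}; col 1 has {2,3}; box has {2,3,4} → only 1 remains.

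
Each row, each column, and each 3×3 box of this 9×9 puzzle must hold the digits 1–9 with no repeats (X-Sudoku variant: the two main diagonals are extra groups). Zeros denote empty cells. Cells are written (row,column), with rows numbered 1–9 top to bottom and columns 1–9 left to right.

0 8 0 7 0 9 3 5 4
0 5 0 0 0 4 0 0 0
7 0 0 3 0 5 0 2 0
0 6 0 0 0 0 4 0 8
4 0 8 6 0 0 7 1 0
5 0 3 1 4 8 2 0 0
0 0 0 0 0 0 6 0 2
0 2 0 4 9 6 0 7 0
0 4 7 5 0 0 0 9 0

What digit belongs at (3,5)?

(4,8) = 3: row 4 has {4,6,8}; col 8 has {1,2,5,7,9}; box has {1,2,4,7,8} → only 3 remains.
(5,2) = 9: row 5 has {1,4,6,7,8}; col 2 has {2,4,5,6,8}; box has {3,4,5,6,8} → only 9 remains.
(5,5) = 3: row 5 has {1,4,6,7,8,9}; col 5 has {4,9}; box has {1,4,6,8}; main diagonal has {5,6,7,8}; anti-diagonal has {1,2,4} → only 3 remains.
(5,6) = 2: row 5 has {1,3,4,6,7,8,9}; col 6 has {4,5,6,8,9}; box has {1,3,4,6,8} → only 2 remains.
(5,9) = 5: row 5 has {1,2,3,4,6,7,8,9}; col 9 has {2,4,8}; box has {1,2,3,4,7,8} → only 5 remains.
(6,2) = 7: row 6 has {1,2,3,4,5,8}; col 2 has {2,4,5,6,8,9}; box has {3,4,5,6,8,9} → only 7 remains.
(6,8) = 6: row 6 has {1,2,3,4,5,7,8}; col 8 has {1,2,3,5,7,9}; box has {1,2,3,4,5,7,8} → only 6 remains.
(6,9) = 9: row 6 has {1,2,3,4,5,6,7,8}; col 9 has {2,4,5,8}; box has {1,2,3,4,5,6,7,8} → only 9 remains.
(7,4) = 8: row 7 has {2,6}; col 4 has {1,3,4,5,6,7}; box has {4,5,6,9} → only 8 remains.
(7,8) = 4: row 7 has {2,6,8}; col 8 has {1,2,3,5,6,7,9}; box has {2,6,7,9} → only 4 remains.
(9,9) = 1: row 9 has {4,5,7,9}; col 9 has {2,4,5,8,9}; box has {2,4,6,7,9}; main diagonal has {3,5,6,7,8} → only 1 remains.
(1,1) = 2: row 1 has {3,4,5,7,8,9}; col 1 has {4,5,7}; box has {5,7,8}; main diagonal has {1,3,5,6,7,8} → only 2 remains.
(2,4) = 2: row 2 has {4,5}; col 4 has {1,3,4,5,6,7,8}; box has {3,4,5,7,9} → only 2 remains.
(2,8) = 8: row 2 has {2,4,5}; col 8 has {1,2,3,4,5,6,7,9}; box has {2,3,4,5}; anti-diagonal has {1,2,3,4} → only 8 remains.
(3,2) = 1: row 3 has {2,3,5,7}; col 2 has {2,4,5,6,7,8,9}; box has {2,5,7,8} → only 1 remains.
(3,7) = 9: row 3 has {1,2,3,5,7}; col 7 has {2,3,4,6,7}; box has {2,3,4,5,8}; anti-diagonal has {1,2,3,4,8} → only 9 remains.
(3,9) = 6: row 3 has {1,2,3,5,7,9}; col 9 has {1,2,4,5,8,9}; box has {2,3,4,5,8,9} → only 6 remains.
(4,1) = 1: row 4 has {3,4,6,8}; col 1 has {2,4,5,7}; box has {3,4,5,6,7,8,9} → only 1 remains.
(4,3) = 2: row 4 has {1,3,4,6,8}; col 3 has {3,7,8}; box has {1,3,4,5,6,7,8,9} → only 2 remains.
(4,4) = 9: row 4 has {1,2,3,4,6,8}; col 4 has {1,2,3,4,5,6,7,8}; box has {1,2,3,4,6,8}; main diagonal has {1,2,3,5,6,7,8} → only 9 remains.
(4,6) = 7: row 4 has {1,2,3,4,6,8,9}; col 6 has {2,4,5,6,8,9}; box has {1,2,3,4,6,8,9}; anti-diagonal has {1,2,3,4,8,9} → only 7 remains.
(7,2) = 3: row 7 has {2,4,6,8}; col 2 has {1,2,4,5,6,7,8,9}; box has {2,4,7} → only 3 remains.
(7,3) = 5: row 7 has {2,3,4,6,8}; col 3 has {2,3,7,8}; box has {2,3,4,7}; anti-diagonal has {1,2,3,4,7,8,9} → only 5 remains.
(7,6) = 1: row 7 has {2,3,4,5,6,8}; col 6 has {2,4,5,6,7,8,9}; box has {4,5,6,8,9} → only 1 remains.
(8,1) = 8: row 8 has {2,4,6,7,9}; col 1 has {1,2,4,5,7}; box has {2,3,4,5,7} → only 8 remains.
(8,3) = 1: row 8 has {2,4,6,7,8,9}; col 3 has {2,3,5,7,8}; box has {2,3,4,5,7,8} → only 1 remains.
(8,7) = 5: row 8 has {1,2,4,6,7,8,9}; col 7 has {2,3,4,6,7,9}; box has {1,2,4,6,7,9} → only 5 remains.
(8,9) = 3: row 8 has {1,2,4,5,6,7,8,9}; col 9 has {1,2,4,5,6,8,9}; box has {1,2,4,5,6,7,9} → only 3 remains.
(9,1) = 6: row 9 has {1,4,5,7,9}; col 1 has {1,2,4,5,7,8}; box has {1,2,3,4,5,7,8}; anti-diagonal has {1,2,3,4,5,7,8,9} → only 6 remains.
(9,5) = 2: row 9 has {1,4,5,6,7,9}; col 5 has {3,4,9}; box has {1,4,5,6,8,9} → only 2 remains.
(9,6) = 3: row 9 has {1,2,4,5,6,7,9}; col 6 has {1,2,4,5,6,7,8,9}; box has {1,2,4,5,6,8,9} → only 3 remains.
(9,7) = 8: row 9 has {1,2,3,4,5,6,7,9}; col 7 has {2,3,4,5,6,7,9}; box has {1,2,3,4,5,6,7,9} → only 8 remains.
(1,3) = 6: row 1 has {2,3,4,5,7,8,9}; col 3 has {1,2,3,5,7,8}; box has {1,2,5,7,8} → only 6 remains.
(1,5) = 1: row 1 has {2,3,4,5,6,7,8,9}; col 5 has {2,3,4,9}; box has {2,3,4,5,7,9} → only 1 remains.
(2,3) = 9: row 2 has {2,4,5,8}; col 3 has {1,2,3,5,6,7,8}; box has {1,2,5,6,7,8} → only 9 remains.
(2,5) = 6: row 2 has {2,4,5,8,9}; col 5 has {1,2,3,4,9}; box has {1,2,3,4,5,7,9} → only 6 remains.
(2,7) = 1: row 2 has {2,4,5,6,8,9}; col 7 has {2,3,4,5,6,7,8,9}; box has {2,3,4,5,6,8,9} → only 1 remains.
(2,9) = 7: row 2 has {1,2,4,5,6,8,9}; col 9 has {1,2,3,4,5,6,8,9}; box has {1,2,3,4,5,6,8,9} → only 7 remains.
(3,3) = 4: row 3 has {1,2,3,5,6,7,9}; col 3 has {1,2,3,5,6,7,8,9}; box has {1,2,5,6,7,8,9}; main diagonal has {1,2,3,5,6,7,8,9} → only 4 remains.
(3,5) = 8: row 3 has {1,2,3,4,5,6,7,9}; col 5 has {1,2,3,4,6,9}; box has {1,2,3,4,5,6,7,9} → only 8 remains.

8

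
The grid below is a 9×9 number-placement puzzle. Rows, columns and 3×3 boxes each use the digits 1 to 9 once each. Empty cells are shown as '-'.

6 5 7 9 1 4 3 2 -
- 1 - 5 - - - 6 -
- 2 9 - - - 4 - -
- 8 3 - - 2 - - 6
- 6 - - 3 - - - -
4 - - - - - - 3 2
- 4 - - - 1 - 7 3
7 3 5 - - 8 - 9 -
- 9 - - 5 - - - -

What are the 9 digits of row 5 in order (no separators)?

row 1, column 9 = 8 (sole candidate).
row 6, column 2 = 7 (sole candidate).
row 6, column 3 = 1 (sole candidate).
row 5, column 3 = 2: row 5 has {3,6}; col 3 has {1,3,5,7,9}; box has {1,3,4,6,7,8} → only 2 remains.
row 2, column 5 = 2 (hidden single in row 2).
row 2, column 3 = 4 (hidden single in row 2).
row 2, column 1 = 8 (hidden single in row 2).
row 3, column 1 = 3 (sole candidate).
row 7, column 1 = 2 (sole candidate).
row 7, column 4 = 6 (sole candidate).
row 7, column 5 = 9 (sole candidate).
row 8, column 5 = 4 (sole candidate).
row 8, column 9 = 1 (sole candidate).
row 9, column 1 = 1 (sole candidate).
row 9, column 9 = 4 (sole candidate).
row 4, column 5 = 7 (sole candidate).
row 6, column 4 = 8 (sole candidate).
row 6, column 5 = 6 (sole candidate).
row 7, column 3 = 8 (sole candidate).
row 7, column 7 = 5 (sole candidate).
row 8, column 4 = 2 (sole candidate).
row 8, column 7 = 6 (sole candidate).
row 9, column 3 = 6 (sole candidate).
row 9, column 8 = 8 (sole candidate).
row 3, column 4 = 7 (sole candidate).
row 3, column 5 = 8 (sole candidate).
row 3, column 6 = 6 (sole candidate).
row 3, column 9 = 5 (sole candidate).
row 6, column 7 = 9 (sole candidate).
row 9, column 4 = 3 (sole candidate).
row 9, column 6 = 7 (sole candidate).
row 9, column 7 = 2 (sole candidate).
row 2, column 6 = 3 (sole candidate).
row 2, column 7 = 7 (sole candidate).
row 2, column 9 = 9 (sole candidate).
row 3, column 8 = 1 (sole candidate).
row 4, column 7 = 1 (sole candidate).
row 5, column 7 = 8: row 5 has {2,3,6}; col 7 has {1,2,3,4,5,6,7,9}; box has {1,2,3,6,9} → only 8 remains.
row 5, column 9 = 7: row 5 has {2,3,6,8}; col 9 has {1,2,3,4,5,6,8,9}; box has {1,2,3,6,8,9} → only 7 remains.
row 6, column 6 = 5 (sole candidate).
row 4, column 4 = 4 (sole candidate).
row 4, column 8 = 5 (sole candidate).
row 5, column 4 = 1: row 5 has {2,3,6,7,8}; col 4 has {2,3,4,5,6,7,8,9}; box has {2,3,4,5,6,7,8} → only 1 remains.
row 5, column 6 = 9: row 5 has {1,2,3,6,7,8}; col 6 has {1,2,3,4,5,6,7,8}; box has {1,2,3,4,5,6,7,8} → only 9 remains.
row 5, column 8 = 4: row 5 has {1,2,3,6,7,8,9}; col 8 has {1,2,3,5,6,7,8,9}; box has {1,2,3,5,6,7,8,9} → only 4 remains.
row 4, column 1 = 9 (sole candidate).
row 5, column 1 = 5: row 5 has {1,2,3,4,6,7,8,9}; col 1 has {1,2,3,4,6,7,8,9}; box has {1,2,3,4,6,7,8,9} → only 5 remains.

562139847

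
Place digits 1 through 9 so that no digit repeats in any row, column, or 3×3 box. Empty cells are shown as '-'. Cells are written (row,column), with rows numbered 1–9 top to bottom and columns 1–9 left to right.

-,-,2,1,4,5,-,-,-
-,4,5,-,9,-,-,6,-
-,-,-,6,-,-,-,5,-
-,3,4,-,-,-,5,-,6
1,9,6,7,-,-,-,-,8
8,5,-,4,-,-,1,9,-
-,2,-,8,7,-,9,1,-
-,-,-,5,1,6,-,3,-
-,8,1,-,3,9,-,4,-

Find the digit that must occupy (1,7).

(5,8) = 2: row 5 has {1,6,7,8,9}; col 8 has {1,3,4,5,6,9}; box has {1,5,6,8,9} → only 2 remains.
(6,3) = 7: row 6 has {1,4,5,8,9}; col 3 has {1,2,4,5,6}; box has {1,3,4,5,6,8,9} → only 7 remains.
(6,9) = 3: row 6 has {1,4,5,7,8,9}; col 9 has {6,8}; box has {1,2,5,6,8,9} → only 3 remains.
(7,3) = 3: row 7 has {1,2,7,8,9}; col 3 has {1,2,4,5,6,7}; box has {1,2,8} → only 3 remains.
(7,6) = 4: row 7 has {1,2,3,7,8,9}; col 6 has {5,6,9}; box has {1,3,5,6,7,8,9} → only 4 remains.
(7,9) = 5: row 7 has {1,2,3,4,7,8,9}; col 9 has {3,6,8}; box has {1,3,4,9} → only 5 remains.
(8,2) = 7: row 8 has {1,3,5,6}; col 2 has {2,3,4,5,8,9}; box has {1,2,3,8} → only 7 remains.
(8,3) = 9: row 8 has {1,3,5,6,7}; col 3 has {1,2,3,4,5,6,7}; box has {1,2,3,7,8} → only 9 remains.
(8,9) = 2: row 8 has {1,3,5,6,7,9}; col 9 has {3,5,6,8}; box has {1,3,4,5,9} → only 2 remains.
(9,4) = 2: row 9 has {1,3,4,8,9}; col 4 has {1,4,5,6,7,8}; box has {1,3,4,5,6,7,8,9} → only 2 remains.
(9,9) = 7: row 9 has {1,2,3,4,8,9}; col 9 has {2,3,5,6,8}; box has {1,2,3,4,5,9} → only 7 remains.
(1,2) = 6: row 1 has {1,2,4,5}; col 2 has {2,3,4,5,7,8,9}; box has {2,4,5} → only 6 remains.
(1,9) = 9: row 1 has {1,2,4,5,6}; col 9 has {2,3,5,6,7,8}; box has {5,6} → only 9 remains.
(2,4) = 3: row 2 has {4,5,6,9}; col 4 has {1,2,4,5,6,7,8}; box has {1,4,5,6,9} → only 3 remains.
(2,9) = 1: row 2 has {3,4,5,6,9}; col 9 has {2,3,5,6,7,8,9}; box has {5,6,9} → only 1 remains.
(3,2) = 1: row 3 has {5,6}; col 2 has {2,3,4,5,6,7,8,9}; box has {2,4,5,6} → only 1 remains.
(3,3) = 8: row 3 has {1,5,6}; col 3 has {1,2,3,4,5,6,7,9}; box has {1,2,4,5,6} → only 8 remains.
(3,5) = 2: row 3 has {1,5,6,8}; col 5 has {1,3,4,7,9}; box has {1,3,4,5,6,9} → only 2 remains.
(3,6) = 7: row 3 has {1,2,5,6,8}; col 6 has {4,5,6,9}; box has {1,2,3,4,5,6,9} → only 7 remains.
(3,9) = 4: row 3 has {1,2,5,6,7,8}; col 9 has {1,2,3,5,6,7,8,9}; box has {1,5,6,9} → only 4 remains.
(4,1) = 2: row 4 has {3,4,5,6}; col 1 has {1,8}; box has {1,3,4,5,6,7,8,9} → only 2 remains.
(4,4) = 9: row 4 has {2,3,4,5,6}; col 4 has {1,2,3,4,5,6,7,8}; box has {4,7} → only 9 remains.
(4,5) = 8: row 4 has {2,3,4,5,6,9}; col 5 has {1,2,3,4,7,9}; box has {4,7,9} → only 8 remains.
(4,6) = 1: row 4 has {2,3,4,5,6,8,9}; col 6 has {4,5,6,7,9}; box has {4,7,8,9} → only 1 remains.
(4,8) = 7: row 4 has {1,2,3,4,5,6,8,9}; col 8 has {1,2,3,4,5,6,9}; box has {1,2,3,5,6,8,9} → only 7 remains.
(5,5) = 5: row 5 has {1,2,6,7,8,9}; col 5 has {1,2,3,4,7,8,9}; box has {1,4,7,8,9} → only 5 remains.
(5,6) = 3: row 5 has {1,2,5,6,7,8,9}; col 6 has {1,4,5,6,7,9}; box has {1,4,5,7,8,9} → only 3 remains.
(5,7) = 4: row 5 has {1,2,3,5,6,7,8,9}; col 7 has {1,5,9}; box has {1,2,3,5,6,7,8,9} → only 4 remains.
(6,5) = 6: row 6 has {1,3,4,5,7,8,9}; col 5 has {1,2,3,4,5,7,8,9}; box has {1,3,4,5,7,8,9} → only 6 remains.
(6,6) = 2: row 6 has {1,3,4,5,6,7,8,9}; col 6 has {1,3,4,5,6,7,9}; box has {1,3,4,5,6,7,8,9} → only 2 remains.
(7,1) = 6: row 7 has {1,2,3,4,5,7,8,9}; col 1 has {1,2,8}; box has {1,2,3,7,8,9} → only 6 remains.
(8,1) = 4: row 8 has {1,2,3,5,6,7,9}; col 1 has {1,2,6,8}; box has {1,2,3,6,7,8,9} → only 4 remains.
(8,7) = 8: row 8 has {1,2,3,4,5,6,7,9}; col 7 has {1,4,5,9}; box has {1,2,3,4,5,7,9} → only 8 remains.
(9,1) = 5: row 9 has {1,2,3,4,7,8,9}; col 1 has {1,2,4,6,8}; box has {1,2,3,4,6,7,8,9} → only 5 remains.
(9,7) = 6: row 9 has {1,2,3,4,5,7,8,9}; col 7 has {1,4,5,8,9}; box has {1,2,3,4,5,7,8,9} → only 6 remains.
(1,8) = 8: row 1 has {1,2,4,5,6,9}; col 8 has {1,2,3,4,5,6,7,9}; box has {1,4,5,6,9} → only 8 remains.
(2,1) = 7: row 2 has {1,3,4,5,6,9}; col 1 has {1,2,4,5,6,8}; box has {1,2,4,5,6,8} → only 7 remains.
(2,6) = 8: row 2 has {1,3,4,5,6,7,9}; col 6 has {1,2,3,4,5,6,7,9}; box has {1,2,3,4,5,6,7,9} → only 8 remains.
(2,7) = 2: row 2 has {1,3,4,5,6,7,8,9}; col 7 has {1,4,5,6,8,9}; box has {1,4,5,6,8,9} → only 2 remains.
(3,7) = 3: row 3 has {1,2,4,5,6,7,8}; col 7 has {1,2,4,5,6,8,9}; box has {1,2,4,5,6,8,9} → only 3 remains.
(1,1) = 3: row 1 has {1,2,4,5,6,8,9}; col 1 has {1,2,4,5,6,7,8}; box has {1,2,4,5,6,7,8} → only 3 remains.
(1,7) = 7: row 1 has {1,2,3,4,5,6,8,9}; col 7 has {1,2,3,4,5,6,8,9}; box has {1,2,3,4,5,6,8,9} → only 7 remains.

7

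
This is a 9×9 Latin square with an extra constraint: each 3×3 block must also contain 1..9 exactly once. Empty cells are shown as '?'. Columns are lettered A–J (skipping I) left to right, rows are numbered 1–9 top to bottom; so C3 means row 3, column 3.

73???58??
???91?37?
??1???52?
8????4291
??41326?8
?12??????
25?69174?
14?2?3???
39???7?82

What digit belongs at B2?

2

D1 = 4 (sole candidate).
B5 = 7 (sole candidate).
H5 = 5 (sole candidate).
G6 = 4 (sole candidate).
H6 = 3 (sole candidate).
J6 = 7 (sole candidate).
C7 = 8 (sole candidate).
J7 = 3 (sole candidate).
G8 = 9 (sole candidate).
H8 = 6 (sole candidate).
J8 = 5 (sole candidate).
C9 = 6 (sole candidate).
D9 = 5 (sole candidate).
E9 = 4 (sole candidate).
G9 = 1 (sole candidate).
C1 = 9 (sole candidate).
H1 = 1 (sole candidate).
J1 = 6 (sole candidate).
C2 = 5 (sole candidate).
J2 = 4 (sole candidate).
J3 = 9 (sole candidate).
B4 = 6 (sole candidate).
C4 = 3 (sole candidate).
D4 = 7 (sole candidate).
E4 = 5 (sole candidate).
A5 = 9 (sole candidate).
A6 = 5 (sole candidate).
D6 = 8 (sole candidate).
E6 = 6 (sole candidate).
F6 = 9 (sole candidate).
C8 = 7 (sole candidate).
E8 = 8 (sole candidate).
E1 = 2 (sole candidate).
A2 = 6 (sole candidate).
F2 = 8 (sole candidate).
A3 = 4 (sole candidate).
B3 = 8 (sole candidate).
D3 = 3 (sole candidate).
E3 = 7 (sole candidate).
F3 = 6 (sole candidate).
B2 = 2: row 2 has {1,3,4,5,6,7,8,9}; col 2 has {1,3,4,5,6,7,8,9}; box has {1,3,4,5,6,7,8,9} → only 2 remains.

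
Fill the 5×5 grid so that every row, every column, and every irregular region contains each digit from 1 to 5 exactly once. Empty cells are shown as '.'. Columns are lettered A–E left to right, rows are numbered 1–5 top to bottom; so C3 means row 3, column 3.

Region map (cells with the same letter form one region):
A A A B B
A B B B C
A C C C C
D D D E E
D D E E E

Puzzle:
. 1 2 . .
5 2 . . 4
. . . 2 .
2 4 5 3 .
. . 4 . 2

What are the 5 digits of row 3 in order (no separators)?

D2 = 1: row 2 has {2,4,5}; col 4 has {2,3}; region has {2} → only 1 remains.
E4 = 1: row 4 has {2,3,4,5}; col 5 has {2,4}; region has {2,3,4} → only 1 remains.
B5 = 3: row 5 has {2,4}; col 2 has {1,2,4}; region has {2,4,5} → only 3 remains.
D5 = 5: row 5 has {2,3,4}; col 4 has {1,2,3}; region has {1,2,3,4} → only 5 remains.
D1 = 4: row 1 has {1,2}; col 4 has {1,2,3,5}; region has {1,2} → only 4 remains.
C2 = 3: row 2 has {1,2,4,5}; col 3 has {2,4,5}; region has {1,2,4} → only 3 remains.
B3 = 5: row 3 has {2}; col 2 has {1,2,3,4}; region has {2,4} → only 5 remains.
C3 = 1: row 3 has {2,5}; col 3 has {2,3,4,5}; region has {2,4,5} → only 1 remains.
E3 = 3: row 3 has {1,2,5}; col 5 has {1,2,4}; region has {1,2,4,5} → only 3 remains.
A5 = 1: row 5 has {2,3,4,5}; col 1 has {2,5}; region has {2,3,4,5} → only 1 remains.
A1 = 3: row 1 has {1,2,4}; col 1 has {1,2,5}; region has {1,2,5} → only 3 remains.
E1 = 5: row 1 has {1,2,3,4}; col 5 has {1,2,3,4}; region has {1,2,3,4} → only 5 remains.
A3 = 4: row 3 has {1,2,3,5}; col 1 has {1,2,3,5}; region has {1,2,3,5} → only 4 remains.

45123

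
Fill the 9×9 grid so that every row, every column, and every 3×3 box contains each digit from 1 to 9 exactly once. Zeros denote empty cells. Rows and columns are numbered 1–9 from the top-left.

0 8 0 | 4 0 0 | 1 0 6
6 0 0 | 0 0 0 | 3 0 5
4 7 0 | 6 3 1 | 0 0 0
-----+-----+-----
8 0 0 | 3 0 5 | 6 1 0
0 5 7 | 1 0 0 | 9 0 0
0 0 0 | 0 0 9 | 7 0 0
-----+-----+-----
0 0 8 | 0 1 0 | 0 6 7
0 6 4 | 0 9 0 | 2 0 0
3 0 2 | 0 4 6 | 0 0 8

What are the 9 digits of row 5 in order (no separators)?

257164983

r3c7 = 8: row 3 has {1,3,4,6,7}; col 7 has {1,2,3,6,7,9}; box has {1,3,5,6} → only 8 remains.
r4c3 = 9: row 4 has {1,3,5,6,8}; col 3 has {2,4,7,8}; box has {5,7,8} → only 9 remains.
r5c1 = 2: row 5 has {1,5,7,9}; col 1 has {3,4,6,8}; box has {5,7,8,9} → only 2 remains.
r6c1 = 1: row 6 has {7,9}; col 1 has {2,3,4,6,8}; box has {2,5,7,8,9} → only 1 remains.
r7c2 = 9: row 7 has {1,6,7,8}; col 2 has {5,6,7,8}; box has {2,3,4,6,8} → only 9 remains.
r9c2 = 1: row 9 has {2,3,4,6,8}; col 2 has {5,6,7,8,9}; box has {2,3,4,6,8,9} → only 1 remains.
r9c7 = 5: row 9 has {1,2,3,4,6,8}; col 7 has {1,2,3,6,7,8,9}; box has {2,6,7,8} → only 5 remains.
r9c8 = 9: row 9 has {1,2,3,4,5,6,8}; col 8 has {1,6}; box has {2,5,6,7,8} → only 9 remains.
r2c2 = 2: row 2 has {3,5,6}; col 2 has {1,5,6,7,8,9}; box has {4,6,7,8} → only 2 remains.
r2c3 = 1: row 2 has {2,3,5,6}; col 3 has {2,4,7,8,9}; box has {2,4,6,7,8} → only 1 remains.
r3c3 = 5: row 3 has {1,3,4,6,7,8}; col 3 has {1,2,4,7,8,9}; box has {1,2,4,6,7,8} → only 5 remains.
r3c8 = 2: row 3 has {1,3,4,5,6,7,8}; col 8 has {1,6,9}; box has {1,3,5,6,8} → only 2 remains.
r3c9 = 9: row 3 has {1,2,3,4,5,6,7,8}; col 9 has {5,6,7,8}; box has {1,2,3,5,6,8} → only 9 remains.
r4c2 = 4: row 4 has {1,3,5,6,8,9}; col 2 has {1,2,5,6,7,8,9}; box has {1,2,5,7,8,9} → only 4 remains.
r4c9 = 2: row 4 has {1,3,4,5,6,8,9}; col 9 has {5,6,7,8,9}; box has {1,6,7,9} → only 2 remains.
r6c2 = 3: row 6 has {1,7,9}; col 2 has {1,2,4,5,6,7,8,9}; box has {1,2,4,5,7,8,9} → only 3 remains.
r6c3 = 6: row 6 has {1,3,7,9}; col 3 has {1,2,4,5,7,8,9}; box has {1,2,3,4,5,7,8,9} → only 6 remains.
r6c9 = 4: row 6 has {1,3,6,7,9}; col 9 has {2,5,6,7,8,9}; box has {1,2,6,7,9} → only 4 remains.
r7c1 = 5: row 7 has {1,6,7,8,9}; col 1 has {1,2,3,4,6,8}; box has {1,2,3,4,6,8,9} → only 5 remains.
r7c4 = 2: row 7 has {1,5,6,7,8,9}; col 4 has {1,3,4,6}; box has {1,4,6,9} → only 2 remains.
r7c6 = 3: row 7 has {1,2,5,6,7,8,9}; col 6 has {1,5,6,9}; box has {1,2,4,6,9} → only 3 remains.
r7c7 = 4: row 7 has {1,2,3,5,6,7,8,9}; col 7 has {1,2,3,5,6,7,8,9}; box has {2,5,6,7,8,9} → only 4 remains.
r8c1 = 7: row 8 has {2,4,6,9}; col 1 has {1,2,3,4,5,6,8}; box has {1,2,3,4,5,6,8,9} → only 7 remains.
r8c6 = 8: row 8 has {2,4,6,7,9}; col 6 has {1,3,5,6,9}; box has {1,2,3,4,6,9} → only 8 remains.
r8c8 = 3: row 8 has {2,4,6,7,8,9}; col 8 has {1,2,6,9}; box has {2,4,5,6,7,8,9} → only 3 remains.
r8c9 = 1: row 8 has {2,3,4,6,7,8,9}; col 9 has {2,4,5,6,7,8,9}; box has {2,3,4,5,6,7,8,9} → only 1 remains.
r9c4 = 7: row 9 has {1,2,3,4,5,6,8,9}; col 4 has {1,2,3,4,6}; box has {1,2,3,4,6,8,9} → only 7 remains.
r1c1 = 9: row 1 has {1,4,6,8}; col 1 has {1,2,3,4,5,6,7,8}; box has {1,2,4,5,6,7,8} → only 9 remains.
r1c3 = 3: row 1 has {1,4,6,8,9}; col 3 has {1,2,4,5,6,7,8,9}; box has {1,2,4,5,6,7,8,9} → only 3 remains.
r1c8 = 7: row 1 has {1,3,4,6,8,9}; col 8 has {1,2,3,6,9}; box has {1,2,3,5,6,8,9} → only 7 remains.
r2c6 = 7: row 2 has {1,2,3,5,6}; col 6 has {1,3,5,6,8,9}; box has {1,3,4,6} → only 7 remains.
r2c8 = 4: row 2 has {1,2,3,5,6,7}; col 8 has {1,2,3,6,7,9}; box has {1,2,3,5,6,7,8,9} → only 4 remains.
r4c5 = 7: row 4 has {1,2,3,4,5,6,8,9}; col 5 has {1,3,4,9}; box has {1,3,5,9} → only 7 remains.
r5c6 = 4: row 5 has {1,2,5,7,9}; col 6 has {1,3,5,6,7,8,9}; box has {1,3,5,7,9} → only 4 remains.
r5c8 = 8: row 5 has {1,2,4,5,7,9}; col 8 has {1,2,3,4,6,7,9}; box has {1,2,4,6,7,9} → only 8 remains.
r5c9 = 3: row 5 has {1,2,4,5,7,8,9}; col 9 has {1,2,4,5,6,7,8,9}; box has {1,2,4,6,7,8,9} → only 3 remains.
r6c4 = 8: row 6 has {1,3,4,6,7,9}; col 4 has {1,2,3,4,6,7}; box has {1,3,4,5,7,9} → only 8 remains.
r6c5 = 2: row 6 has {1,3,4,6,7,8,9}; col 5 has {1,3,4,7,9}; box has {1,3,4,5,7,8,9} → only 2 remains.
r6c8 = 5: row 6 has {1,2,3,4,6,7,8,9}; col 8 has {1,2,3,4,6,7,8,9}; box has {1,2,3,4,6,7,8,9} → only 5 remains.
r8c4 = 5: row 8 has {1,2,3,4,6,7,8,9}; col 4 has {1,2,3,4,6,7,8}; box has {1,2,3,4,6,7,8,9} → only 5 remains.
r1c5 = 5: row 1 has {1,3,4,6,7,8,9}; col 5 has {1,2,3,4,7,9}; box has {1,3,4,6,7} → only 5 remains.
r1c6 = 2: row 1 has {1,3,4,5,6,7,8,9}; col 6 has {1,3,4,5,6,7,8,9}; box has {1,3,4,5,6,7} → only 2 remains.
r2c4 = 9: row 2 has {1,2,3,4,5,6,7}; col 4 has {1,2,3,4,5,6,7,8}; box has {1,2,3,4,5,6,7} → only 9 remains.
r2c5 = 8: row 2 has {1,2,3,4,5,6,7,9}; col 5 has {1,2,3,4,5,7,9}; box has {1,2,3,4,5,6,7,9} → only 8 remains.
r5c5 = 6: row 5 has {1,2,3,4,5,7,8,9}; col 5 has {1,2,3,4,5,7,8,9}; box has {1,2,3,4,5,7,8,9} → only 6 remains.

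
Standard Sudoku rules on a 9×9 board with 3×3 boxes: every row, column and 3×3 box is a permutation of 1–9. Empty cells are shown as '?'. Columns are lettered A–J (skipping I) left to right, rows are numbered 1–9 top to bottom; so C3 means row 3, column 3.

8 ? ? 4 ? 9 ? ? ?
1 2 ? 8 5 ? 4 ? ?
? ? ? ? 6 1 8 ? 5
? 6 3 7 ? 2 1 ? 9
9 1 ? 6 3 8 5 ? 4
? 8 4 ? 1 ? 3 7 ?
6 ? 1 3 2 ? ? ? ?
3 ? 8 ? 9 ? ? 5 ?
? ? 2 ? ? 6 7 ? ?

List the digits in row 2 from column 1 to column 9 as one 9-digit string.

E1 = 7: row 1 has {4,8,9}; col 5 has {1,2,3,5,6,9}; box has {1,4,5,6,8,9} → only 7 remains.
F2 = 3: row 2 has {1,2,4,5,8}; col 6 has {1,2,6,8,9}; box has {1,4,5,6,7,8,9} → only 3 remains.
D3 = 2: row 3 has {1,5,6,8}; col 4 has {3,4,6,7,8}; box has {1,3,4,5,6,7,8,9} → only 2 remains.
A4 = 5: row 4 has {1,2,3,6,7,9}; col 1 has {1,3,6,8,9}; box has {1,3,4,6,8,9} → only 5 remains.
E4 = 4: row 4 has {1,2,3,5,6,7,9}; col 5 has {1,2,3,5,6,7,9}; box has {1,2,3,6,7,8} → only 4 remains.
H4 = 8: row 4 has {1,2,3,4,5,6,7,9}; col 8 has {5,7}; box has {1,3,4,5,7,9} → only 8 remains.
C5 = 7: row 5 has {1,3,4,5,6,8,9}; col 3 has {1,2,3,4,8}; box has {1,3,4,5,6,8,9} → only 7 remains.
H5 = 2: row 5 has {1,3,4,5,6,7,8,9}; col 8 has {5,7,8}; box has {1,3,4,5,7,8,9} → only 2 remains.
A6 = 2: row 6 has {1,3,4,7,8}; col 1 has {1,3,5,6,8,9}; box has {1,3,4,5,6,7,8,9} → only 2 remains.
F6 = 5: row 6 has {1,2,3,4,7,8}; col 6 has {1,2,3,6,8,9}; box has {1,2,3,4,6,7,8} → only 5 remains.
J6 = 6: row 6 has {1,2,3,4,5,7,8}; col 9 has {4,5,9}; box has {1,2,3,4,5,7,8,9} → only 6 remains.
G7 = 9: row 7 has {1,2,3,6}; col 7 has {1,3,4,5,7,8}; box has {5,7} → only 9 remains.
H7 = 4: row 7 has {1,2,3,6,9}; col 8 has {2,5,7,8}; box has {5,7,9} → only 4 remains.
J7 = 8: row 7 has {1,2,3,4,6,9}; col 9 has {4,5,6,9}; box has {4,5,7,9} → only 8 remains.
D8 = 1: row 8 has {3,5,8,9}; col 4 has {2,3,4,6,7,8}; box has {2,3,6,9} → only 1 remains.
J8 = 2: row 8 has {1,3,5,8,9}; col 9 has {4,5,6,8,9}; box has {4,5,7,8,9} → only 2 remains.
A9 = 4: row 9 has {2,6,7}; col 1 has {1,2,3,5,6,8,9}; box has {1,2,3,6,8} → only 4 remains.
D9 = 5: row 9 has {2,4,6,7}; col 4 has {1,2,3,4,6,7,8}; box has {1,2,3,6,9} → only 5 remains.
E9 = 8: row 9 has {2,4,5,6,7}; col 5 has {1,2,3,4,5,6,7,9}; box has {1,2,3,5,6,9} → only 8 remains.
J2 = 7: row 2 has {1,2,3,4,5,8}; col 9 has {2,4,5,6,8,9}; box has {4,5,8} → only 7 remains.
A3 = 7: row 3 has {1,2,5,6,8}; col 1 has {1,2,3,4,5,6,8,9}; box has {1,2,8} → only 7 remains.
C3 = 9: row 3 has {1,2,5,6,7,8}; col 3 has {1,2,3,4,7,8}; box has {1,2,7,8} → only 9 remains.
H3 = 3: row 3 has {1,2,5,6,7,8,9}; col 8 has {2,4,5,7,8}; box has {4,5,7,8} → only 3 remains.
D6 = 9: row 6 has {1,2,3,4,5,6,7,8}; col 4 has {1,2,3,4,5,6,7,8}; box has {1,2,3,4,5,6,7,8} → only 9 remains.
F7 = 7: row 7 has {1,2,3,4,6,8,9}; col 6 has {1,2,3,5,6,8,9}; box has {1,2,3,5,6,8,9} → only 7 remains.
B8 = 7: row 8 has {1,2,3,5,8,9}; col 2 has {1,2,6,8}; box has {1,2,3,4,6,8} → only 7 remains.
F8 = 4: row 8 has {1,2,3,5,7,8,9}; col 6 has {1,2,3,5,6,7,8,9}; box has {1,2,3,5,6,7,8,9} → only 4 remains.
G8 = 6: row 8 has {1,2,3,4,5,7,8,9}; col 7 has {1,3,4,5,7,8,9}; box has {2,4,5,7,8,9} → only 6 remains.
B9 = 9: row 9 has {2,4,5,6,7,8}; col 2 has {1,2,6,7,8}; box has {1,2,3,4,6,7,8} → only 9 remains.
H9 = 1: row 9 has {2,4,5,6,7,8,9}; col 8 has {2,3,4,5,7,8}; box has {2,4,5,6,7,8,9} → only 1 remains.
J9 = 3: row 9 has {1,2,4,5,6,7,8,9}; col 9 has {2,4,5,6,7,8,9}; box has {1,2,4,5,6,7,8,9} → only 3 remains.
G1 = 2: row 1 has {4,7,8,9}; col 7 has {1,3,4,5,6,7,8,9}; box has {3,4,5,7,8} → only 2 remains.
H1 = 6: row 1 has {2,4,7,8,9}; col 8 has {1,2,3,4,5,7,8}; box has {2,3,4,5,7,8} → only 6 remains.
J1 = 1: row 1 has {2,4,6,7,8,9}; col 9 has {2,3,4,5,6,7,8,9}; box has {2,3,4,5,6,7,8} → only 1 remains.
C2 = 6: row 2 has {1,2,3,4,5,7,8}; col 3 has {1,2,3,4,7,8,9}; box has {1,2,7,8,9} → only 6 remains.
H2 = 9: row 2 has {1,2,3,4,5,6,7,8}; col 8 has {1,2,3,4,5,6,7,8}; box has {1,2,3,4,5,6,7,8} → only 9 remains.

126853497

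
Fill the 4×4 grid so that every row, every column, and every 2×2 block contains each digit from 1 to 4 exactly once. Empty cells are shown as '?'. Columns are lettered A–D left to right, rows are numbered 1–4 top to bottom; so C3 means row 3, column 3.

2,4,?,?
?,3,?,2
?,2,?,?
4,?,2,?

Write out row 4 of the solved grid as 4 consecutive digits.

A2 = 1 (sole candidate).
C2 = 4 (sole candidate).
A3 = 3 (sole candidate).
C3 = 1 (sole candidate).
D3 = 4 (sole candidate).
B4 = 1: row 4 has {2,4}; col 2 has {2,3,4}; box has {2,3,4} → only 1 remains.
D4 = 3: row 4 has {1,2,4}; col 4 has {2,4}; box has {1,2,4} → only 3 remains.

4123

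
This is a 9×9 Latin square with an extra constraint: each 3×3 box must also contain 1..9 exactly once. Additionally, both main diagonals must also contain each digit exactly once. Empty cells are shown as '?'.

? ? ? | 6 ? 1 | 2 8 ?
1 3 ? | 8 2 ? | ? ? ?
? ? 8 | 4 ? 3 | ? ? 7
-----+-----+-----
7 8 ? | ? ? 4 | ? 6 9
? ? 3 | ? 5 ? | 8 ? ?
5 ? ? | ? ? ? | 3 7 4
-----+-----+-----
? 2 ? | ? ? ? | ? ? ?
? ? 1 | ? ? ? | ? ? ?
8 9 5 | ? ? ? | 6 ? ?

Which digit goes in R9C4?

3

R1C9 = 3: row 1 has {1,2,6,8}; col 9 has {4,7,9}; box has {2,7,8}; anti-diagonal has {4,5,8} → only 3 remains.
R2C8 = 9: row 2 has {1,2,3,8}; col 8 has {6,7,8}; box has {2,3,7,8}; anti-diagonal has {3,4,5,8} → only 9 remains.
R3C5 = 9: row 3 has {3,4,7,8}; col 5 has {2,5}; box has {1,2,3,4,6,8} → only 9 remains.
R3C7 = 1: row 3 has {3,4,7,8,9}; col 7 has {2,3,6,8}; box has {2,3,7,8,9}; anti-diagonal has {3,4,5,8,9} → only 1 remains.
R3C8 = 5: row 3 has {1,3,4,7,8,9}; col 8 has {6,7,8,9}; box has {1,2,3,7,8,9} → only 5 remains.
R4C3 = 2: row 4 has {4,6,7,8,9}; col 3 has {1,3,5,8}; box has {3,5,7,8} → only 2 remains.
R4C4 = 1: row 4 has {2,4,6,7,8,9}; col 4 has {4,6,8}; box has {4,5}; main diagonal has {3,5,8} → only 1 remains.
R4C5 = 3: row 4 has {1,2,4,6,7,8,9}; col 5 has {2,5,9}; box has {1,4,5} → only 3 remains.
R4C7 = 5: row 4 has {1,2,3,4,6,7,8,9}; col 7 has {1,2,3,6,8}; box has {3,4,6,7,8,9} → only 5 remains.
R6C4 = 2: row 6 has {3,4,5,7}; col 4 has {1,4,6,8}; box has {1,3,4,5}; anti-diagonal has {1,3,4,5,8,9} → only 2 remains.
R9C9 = 2: row 9 has {5,6,8,9}; col 9 has {3,4,7,9}; box has {6}; main diagonal has {1,3,5,8} → only 2 remains.
R1C5 = 7: row 1 has {1,2,3,6,8}; col 5 has {2,3,5,9}; box has {1,2,3,4,6,8,9} → only 7 remains.
R2C6 = 5: row 2 has {1,2,3,8,9}; col 6 has {1,3,4}; box has {1,2,3,4,6,7,8,9} → only 5 remains.
R2C7 = 4: row 2 has {1,2,3,5,8,9}; col 7 has {1,2,3,5,6,8}; box has {1,2,3,5,7,8,9} → only 4 remains.
R2C9 = 6: row 2 has {1,2,3,4,5,8,9}; col 9 has {2,3,4,7,9}; box has {1,2,3,4,5,7,8,9} → only 6 remains.
R3C2 = 6: row 3 has {1,3,4,5,7,8,9}; col 2 has {2,3,8,9}; box has {1,3,8} → only 6 remains.
R5C9 = 1: row 5 has {3,5,8}; col 9 has {2,3,4,6,7,9}; box has {3,4,5,6,7,8,9} → only 1 remains.
R6C2 = 1: row 6 has {2,3,4,5,7}; col 2 has {2,3,6,8,9}; box has {2,3,5,7,8} → only 1 remains.
R8C2 = 7: row 8 has {1}; col 2 has {1,2,3,6,8,9}; box has {1,2,5,8,9}; anti-diagonal has {1,2,3,4,5,8,9} → only 7 remains.
R8C7 = 9: row 8 has {1,7}; col 7 has {1,2,3,4,5,6,8}; box has {2,6} → only 9 remains.
R8C8 = 4: row 8 has {1,7,9}; col 8 has {5,6,7,8,9}; box has {2,6,9}; main diagonal has {1,2,3,5,8} → only 4 remains.
R9C6 = 7: row 9 has {2,5,6,8,9}; col 6 has {1,3,4,5}; box has {} → only 7 remains.
R1C1 = 9: row 1 has {1,2,3,6,7,8}; col 1 has {1,5,7,8}; box has {1,3,6,8}; main diagonal has {1,2,3,4,5,8} → only 9 remains.
R1C3 = 4: row 1 has {1,2,3,6,7,8,9}; col 3 has {1,2,3,5,8}; box has {1,3,6,8,9} → only 4 remains.
R2C3 = 7: row 2 has {1,2,3,4,5,6,8,9}; col 3 has {1,2,3,4,5,8}; box has {1,3,4,6,8,9} → only 7 remains.
R3C1 = 2: row 3 has {1,3,4,5,6,7,8,9}; col 1 has {1,5,7,8,9}; box has {1,3,4,6,7,8,9} → only 2 remains.
R5C2 = 4: row 5 has {1,3,5,8}; col 2 has {1,2,3,6,7,8,9}; box has {1,2,3,5,7,8} → only 4 remains.
R5C8 = 2: row 5 has {1,3,4,5,8}; col 8 has {4,5,6,7,8,9}; box has {1,3,4,5,6,7,8,9} → only 2 remains.
R6C6 = 6: row 6 has {1,2,3,4,5,7}; col 6 has {1,3,4,5,7}; box has {1,2,3,4,5}; main diagonal has {1,2,3,4,5,8,9} → only 6 remains.
R7C3 = 6: row 7 has {2}; col 3 has {1,2,3,4,5,7,8}; box has {1,2,5,7,8,9}; anti-diagonal has {1,2,3,4,5,7,8,9} → only 6 remains.
R7C7 = 7: row 7 has {2,6}; col 7 has {1,2,3,4,5,6,8,9}; box has {2,4,6,9}; main diagonal has {1,2,3,4,5,6,8,9} → only 7 remains.
R8C1 = 3: row 8 has {1,4,7,9}; col 1 has {1,2,5,7,8,9}; box has {1,2,5,6,7,8,9} → only 3 remains.
R8C4 = 5: row 8 has {1,3,4,7,9}; col 4 has {1,2,4,6,8}; box has {7} → only 5 remains.
R8C9 = 8: row 8 has {1,3,4,5,7,9}; col 9 has {1,2,3,4,6,7,9}; box has {2,4,6,7,9} → only 8 remains.
R9C4 = 3: row 9 has {2,5,6,7,8,9}; col 4 has {1,2,4,5,6,8}; box has {5,7} → only 3 remains.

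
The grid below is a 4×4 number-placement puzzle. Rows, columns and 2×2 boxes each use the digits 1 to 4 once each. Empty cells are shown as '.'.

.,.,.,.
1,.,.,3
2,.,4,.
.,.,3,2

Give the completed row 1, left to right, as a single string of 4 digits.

3214

row 2, column 3 = 2: row 2 has {1,3}; col 3 has {3,4}; box has {3} → only 2 remains.
row 3, column 4 = 1: row 3 has {2,4}; col 4 has {2,3}; box has {2,3,4} → only 1 remains.
row 4, column 1 = 4: row 4 has {2,3}; col 1 has {1,2}; box has {2} → only 4 remains.
row 4, column 2 = 1: row 4 has {2,3,4}; col 2 has {}; box has {2,4} → only 1 remains.
row 1, column 1 = 3: row 1 has {}; col 1 has {1,2,4}; box has {1} → only 3 remains.
row 1, column 3 = 1: row 1 has {3}; col 3 has {2,3,4}; box has {2,3} → only 1 remains.
row 1, column 4 = 4: row 1 has {1,3}; col 4 has {1,2,3}; box has {1,2,3} → only 4 remains.
row 2, column 2 = 4: row 2 has {1,2,3}; col 2 has {1}; box has {1,3} → only 4 remains.
row 3, column 2 = 3: row 3 has {1,2,4}; col 2 has {1,4}; box has {1,2,4} → only 3 remains.
row 1, column 2 = 2: row 1 has {1,3,4}; col 2 has {1,3,4}; box has {1,3,4} → only 2 remains.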